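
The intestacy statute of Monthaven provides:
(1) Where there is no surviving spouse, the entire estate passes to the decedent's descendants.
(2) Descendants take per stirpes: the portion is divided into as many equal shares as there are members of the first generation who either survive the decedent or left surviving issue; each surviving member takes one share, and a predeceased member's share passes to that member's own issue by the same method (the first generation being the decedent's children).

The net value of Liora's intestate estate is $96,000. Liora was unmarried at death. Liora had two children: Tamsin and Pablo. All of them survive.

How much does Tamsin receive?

The entire $96,000 passes to the descendants.
That amount ($96,000) is divided into 2 shares of $48,000: Tamsin and Pablo each take $48,000.

Tamsin receives $48,000.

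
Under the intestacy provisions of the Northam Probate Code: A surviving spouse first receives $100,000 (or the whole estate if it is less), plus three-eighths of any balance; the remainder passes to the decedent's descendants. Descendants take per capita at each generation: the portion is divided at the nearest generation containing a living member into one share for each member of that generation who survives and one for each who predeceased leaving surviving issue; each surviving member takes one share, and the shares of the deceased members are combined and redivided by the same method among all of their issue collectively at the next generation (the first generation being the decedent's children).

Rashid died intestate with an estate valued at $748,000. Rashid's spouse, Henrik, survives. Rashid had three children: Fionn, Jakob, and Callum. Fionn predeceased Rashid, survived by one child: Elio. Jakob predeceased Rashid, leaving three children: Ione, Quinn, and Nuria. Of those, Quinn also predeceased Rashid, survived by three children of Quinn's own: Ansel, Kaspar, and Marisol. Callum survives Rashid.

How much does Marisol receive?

Marisol receives $22,500.

Henrik first takes $100,000, leaving a balance of $648,000. Henrik then takes three-eighths of the balance ($243,000), for a total of $343,000. The remaining $405,000 passes to the descendants.
The descendants' portion ($405,000) is divided at the children's generation into 3 shares of $135,000. Callum takes $135,000. The 2 shares of the deceased (Fionn and Jakob) are combined into a pool of $270,000.
That pool ($270,000) is divided at the grandchildren's generation into 4 shares of $67,500. Elio, Ione, and Nuria each take $67,500. The remaining share for the deceased Quinn ($67,500) is carried to the next generation.
That pool ($67,500) is divided at the great-grandchildren's generation equally among Ansel, Kaspar, and Marisol: $22,500 each.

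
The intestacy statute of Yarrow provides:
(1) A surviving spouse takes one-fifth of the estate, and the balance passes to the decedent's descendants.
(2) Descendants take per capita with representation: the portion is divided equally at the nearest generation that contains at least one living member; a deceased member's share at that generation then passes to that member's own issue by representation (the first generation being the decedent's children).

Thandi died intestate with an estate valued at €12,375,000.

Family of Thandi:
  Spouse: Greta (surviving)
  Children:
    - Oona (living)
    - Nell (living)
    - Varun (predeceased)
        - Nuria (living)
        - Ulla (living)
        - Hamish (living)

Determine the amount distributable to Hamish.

Hamish receives €1,100,000.

Greta takes one-fifth of €12,375,000 = €2,475,000. The remaining €9,900,000 passes to the descendants.
The descendants' portion (€9,900,000) is divided into 3 shares of €3,300,000: Oona and Nell each take €3,300,000; Varun's €3,300,000 share passes to Varun's issue.
Varun's share (€3,300,000) is divided into 3 shares of €1,100,000: Nuria, Ulla, and Hamish each take €1,100,000.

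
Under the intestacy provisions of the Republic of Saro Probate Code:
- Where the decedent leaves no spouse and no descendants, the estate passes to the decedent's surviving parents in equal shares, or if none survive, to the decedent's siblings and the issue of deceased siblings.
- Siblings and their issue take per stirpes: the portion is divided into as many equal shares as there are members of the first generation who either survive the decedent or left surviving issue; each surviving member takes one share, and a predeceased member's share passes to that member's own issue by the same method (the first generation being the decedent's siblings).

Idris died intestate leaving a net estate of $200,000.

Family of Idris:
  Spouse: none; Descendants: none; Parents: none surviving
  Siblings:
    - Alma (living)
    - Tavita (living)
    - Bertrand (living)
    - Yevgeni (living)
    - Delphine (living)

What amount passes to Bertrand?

The entire $200,000 passes to the siblings and their issue.
That amount ($200,000) is divided into 5 shares of $40,000: Alma, Tavita, Bertrand, Yevgeni, and Delphine each take $40,000.

Bertrand receives $40,000.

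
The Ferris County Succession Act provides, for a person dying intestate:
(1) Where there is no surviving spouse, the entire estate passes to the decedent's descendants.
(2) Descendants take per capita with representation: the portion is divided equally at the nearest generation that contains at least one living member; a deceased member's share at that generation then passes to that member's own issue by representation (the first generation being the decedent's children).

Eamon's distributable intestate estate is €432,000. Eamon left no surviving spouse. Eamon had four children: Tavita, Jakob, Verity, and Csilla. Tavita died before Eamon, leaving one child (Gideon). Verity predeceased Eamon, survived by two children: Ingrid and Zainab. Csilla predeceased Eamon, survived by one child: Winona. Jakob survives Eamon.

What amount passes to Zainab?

Zainab receives €54,000.

The entire €432,000 passes to the descendants.
That amount (€432,000) is divided into 4 shares of €108,000: Jakob takes €108,000; Tavita's €108,000 share passes to Tavita's issue; Verity's €108,000 share passes to Verity's issue; Csilla's €108,000 share passes to Csilla's issue.
Tavita's share (€108,000) passes entirely to Gideon.
Verity's share (€108,000) is divided into 2 shares of €54,000: Ingrid and Zainab each take €54,000.
Csilla's share (€108,000) passes entirely to Winona.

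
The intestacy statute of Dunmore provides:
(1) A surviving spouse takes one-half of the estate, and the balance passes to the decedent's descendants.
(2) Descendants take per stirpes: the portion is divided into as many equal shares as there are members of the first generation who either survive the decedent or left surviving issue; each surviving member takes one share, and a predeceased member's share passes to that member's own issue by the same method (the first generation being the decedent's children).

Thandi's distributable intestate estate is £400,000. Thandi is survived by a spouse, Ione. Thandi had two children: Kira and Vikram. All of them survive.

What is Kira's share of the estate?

Ione takes one-half of £400,000 = £200,000. The remaining £200,000 passes to the descendants.
The descendants' portion (£200,000) is divided into 2 shares of £100,000: Kira and Vikram each take £100,000.

Kira receives £100,000.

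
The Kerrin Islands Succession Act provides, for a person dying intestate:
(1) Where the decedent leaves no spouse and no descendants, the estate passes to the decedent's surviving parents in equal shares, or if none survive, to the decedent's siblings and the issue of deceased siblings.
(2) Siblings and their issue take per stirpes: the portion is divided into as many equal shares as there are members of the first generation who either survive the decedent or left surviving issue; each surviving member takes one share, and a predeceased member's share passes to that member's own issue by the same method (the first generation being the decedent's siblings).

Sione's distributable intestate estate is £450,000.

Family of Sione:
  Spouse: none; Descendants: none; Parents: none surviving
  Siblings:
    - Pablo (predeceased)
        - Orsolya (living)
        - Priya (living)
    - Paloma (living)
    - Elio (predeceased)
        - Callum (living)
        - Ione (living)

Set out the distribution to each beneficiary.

Orsolya: £75,000; Priya: £75,000; Paloma: £150,000; Callum: £75,000; Ione: £75,000

The entire £450,000 passes to the siblings and their issue.
That amount (£450,000) is divided into 3 shares of £150,000: Paloma takes £150,000; Pablo's £150,000 share passes to Pablo's issue; Elio's £150,000 share passes to Elio's issue.
Pablo's share (£150,000) is divided into 2 shares of £75,000: Orsolya and Priya each take £75,000.
Elio's share (£150,000) is divided into 2 shares of £75,000: Callum and Ione each take £75,000.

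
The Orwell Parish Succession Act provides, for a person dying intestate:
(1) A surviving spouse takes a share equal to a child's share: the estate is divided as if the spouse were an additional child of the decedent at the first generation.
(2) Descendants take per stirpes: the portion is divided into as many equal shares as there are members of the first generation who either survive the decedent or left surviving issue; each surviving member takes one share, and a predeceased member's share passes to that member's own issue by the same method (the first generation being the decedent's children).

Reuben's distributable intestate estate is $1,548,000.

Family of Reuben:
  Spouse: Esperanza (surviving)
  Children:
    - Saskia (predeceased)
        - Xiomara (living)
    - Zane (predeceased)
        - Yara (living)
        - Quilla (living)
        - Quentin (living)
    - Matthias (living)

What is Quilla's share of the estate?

The spouse counts as an additional share at the children's level, so there are 4 primary shares of $387,000. Esperanza takes one such share ($387,000).
The children's combined portion ($1,161,000) is divided into 3 shares of $387,000: Matthias takes $387,000; Saskia's $387,000 share passes to Saskia's issue; Zane's $387,000 share passes to Zane's issue.
Saskia's share ($387,000) passes entirely to Xiomara.
Zane's share ($387,000) is divided into 3 shares of $129,000: Yara, Quilla, and Quentin each take $129,000.

Quilla receives $129,000.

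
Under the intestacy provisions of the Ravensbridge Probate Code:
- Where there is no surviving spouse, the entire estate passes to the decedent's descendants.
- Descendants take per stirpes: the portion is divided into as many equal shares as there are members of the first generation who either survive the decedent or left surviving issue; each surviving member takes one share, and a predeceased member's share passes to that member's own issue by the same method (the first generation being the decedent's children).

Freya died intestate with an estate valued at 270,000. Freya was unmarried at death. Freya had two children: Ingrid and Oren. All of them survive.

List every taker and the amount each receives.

The entire 270,000 passes to the descendants.
That amount (270,000) is divided into 2 shares of 135,000: Ingrid and Oren each take 135,000.

Ingrid: 135,000; Oren: 135,000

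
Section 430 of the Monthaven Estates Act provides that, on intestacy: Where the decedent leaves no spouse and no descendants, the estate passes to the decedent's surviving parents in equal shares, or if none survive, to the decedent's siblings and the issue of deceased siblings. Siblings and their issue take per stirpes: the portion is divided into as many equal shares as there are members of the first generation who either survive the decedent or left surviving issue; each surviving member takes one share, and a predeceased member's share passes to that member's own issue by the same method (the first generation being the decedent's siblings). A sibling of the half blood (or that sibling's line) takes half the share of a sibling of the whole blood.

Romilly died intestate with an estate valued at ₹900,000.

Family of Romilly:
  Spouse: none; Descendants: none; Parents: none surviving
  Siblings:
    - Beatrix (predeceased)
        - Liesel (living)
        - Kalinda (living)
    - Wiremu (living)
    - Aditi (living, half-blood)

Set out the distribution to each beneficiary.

The entire ₹900,000 passes to the siblings and their issue.
Counting each half-blood sibling's line as half a unit, there are 5/2 units in ₹900,000, so one unit is ₹360,000. Whole-blood lines (Beatrix and Wiremu) take ₹360,000 each; half-blood lines (Aditi) take ₹180,000 each.
Beatrix's share (₹360,000) is divided into 2 shares of ₹180,000: Liesel and Kalinda each take ₹180,000.

Liesel: ₹180,000; Kalinda: ₹180,000; Wiremu: ₹360,000; Aditi: ₹180,000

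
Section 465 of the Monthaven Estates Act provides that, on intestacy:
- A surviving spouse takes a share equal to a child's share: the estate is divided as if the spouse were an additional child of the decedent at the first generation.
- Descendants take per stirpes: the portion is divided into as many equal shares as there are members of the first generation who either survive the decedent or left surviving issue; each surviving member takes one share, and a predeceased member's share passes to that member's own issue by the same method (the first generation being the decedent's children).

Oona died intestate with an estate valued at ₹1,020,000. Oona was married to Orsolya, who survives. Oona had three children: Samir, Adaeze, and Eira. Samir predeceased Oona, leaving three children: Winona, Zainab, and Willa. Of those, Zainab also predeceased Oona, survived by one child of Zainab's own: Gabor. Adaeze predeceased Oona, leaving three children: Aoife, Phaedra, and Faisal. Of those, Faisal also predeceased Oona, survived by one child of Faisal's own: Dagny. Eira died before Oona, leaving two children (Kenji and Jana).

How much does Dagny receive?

Dagny receives ₹85,000.

The spouse counts as an additional share at the children's level, so there are 4 primary shares of ₹255,000. Orsolya takes one such share (₹255,000).
The children's combined portion (₹765,000) is divided into 3 shares of ₹255,000: Samir's ₹255,000 share passes to Samir's issue; Adaeze's ₹255,000 share passes to Adaeze's issue; Eira's ₹255,000 share passes to Eira's issue.
Samir's share (₹255,000) is divided into 3 shares of ₹85,000: Winona and Willa each take ₹85,000; Zainab's ₹85,000 share passes to Zainab's issue.
Zainab's share (₹85,000) passes entirely to Gabor.
Adaeze's share (₹255,000) is divided into 3 shares of ₹85,000: Aoife and Phaedra each take ₹85,000; Faisal's ₹85,000 share passes to Faisal's issue.
Faisal's share (₹85,000) passes entirely to Dagny.
Eira's share (₹255,000) is divided into 2 shares of ₹127,500: Kenji and Jana each take ₹127,500.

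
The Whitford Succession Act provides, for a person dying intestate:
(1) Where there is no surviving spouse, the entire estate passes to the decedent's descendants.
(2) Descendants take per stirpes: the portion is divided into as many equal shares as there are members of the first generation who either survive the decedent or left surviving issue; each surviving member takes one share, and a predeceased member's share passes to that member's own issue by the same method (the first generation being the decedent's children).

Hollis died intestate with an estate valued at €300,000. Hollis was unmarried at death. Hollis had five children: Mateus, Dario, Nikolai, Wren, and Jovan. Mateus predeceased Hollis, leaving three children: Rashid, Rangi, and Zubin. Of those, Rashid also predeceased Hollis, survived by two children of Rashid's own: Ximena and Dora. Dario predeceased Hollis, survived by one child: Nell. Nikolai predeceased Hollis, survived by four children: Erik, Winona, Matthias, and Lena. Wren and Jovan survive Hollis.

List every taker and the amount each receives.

Ximena: €10,000; Dora: €10,000; Rangi: €20,000; Zubin: €20,000; Nell: €60,000; Erik: €15,000; Winona: €15,000; Matthias: €15,000; Lena: €15,000; Wren: €60,000; Jovan: €60,000

The entire €300,000 passes to the descendants.
That amount (€300,000) is divided into 5 shares of €60,000: Wren and Jovan each take €60,000; Mateus's €60,000 share passes to Mateus's issue; Dario's €60,000 share passes to Dario's issue; Nikolai's €60,000 share passes to Nikolai's issue.
Mateus's share (€60,000) is divided into 3 shares of €20,000: Rangi and Zubin each take €20,000; Rashid's €20,000 share passes to Rashid's issue.
Rashid's share (€20,000) is divided into 2 shares of €10,000: Ximena and Dora each take €10,000.
Dario's share (€60,000) passes entirely to Nell.
Nikolai's share (€60,000) is divided into 4 shares of €15,000: Erik, Winona, Matthias, and Lena each take €15,000.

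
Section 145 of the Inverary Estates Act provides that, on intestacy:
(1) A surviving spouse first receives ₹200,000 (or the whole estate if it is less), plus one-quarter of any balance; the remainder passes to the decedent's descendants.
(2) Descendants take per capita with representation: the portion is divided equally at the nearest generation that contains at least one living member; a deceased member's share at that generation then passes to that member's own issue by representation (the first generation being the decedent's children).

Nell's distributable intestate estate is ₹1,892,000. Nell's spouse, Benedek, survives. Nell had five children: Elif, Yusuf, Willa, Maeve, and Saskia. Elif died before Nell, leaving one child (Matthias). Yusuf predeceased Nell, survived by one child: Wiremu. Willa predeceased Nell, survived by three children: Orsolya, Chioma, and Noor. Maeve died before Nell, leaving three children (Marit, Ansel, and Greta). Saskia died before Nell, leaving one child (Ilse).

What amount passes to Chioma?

Chioma receives ₹141,000.

Benedek first takes ₹200,000, leaving a balance of ₹1,692,000. Benedek then takes one-quarter of the balance (₹423,000), for a total of ₹623,000. The remaining ₹1,269,000 passes to the descendants.
No child survives, so the initial division is made at the grandchildren's generation.
The descendants' portion (₹1,269,000) is divided into 9 shares of ₹141,000: Matthias, Wiremu, Orsolya, Chioma, Noor, Marit, Ansel, Greta, and Ilse each take ₹141,000.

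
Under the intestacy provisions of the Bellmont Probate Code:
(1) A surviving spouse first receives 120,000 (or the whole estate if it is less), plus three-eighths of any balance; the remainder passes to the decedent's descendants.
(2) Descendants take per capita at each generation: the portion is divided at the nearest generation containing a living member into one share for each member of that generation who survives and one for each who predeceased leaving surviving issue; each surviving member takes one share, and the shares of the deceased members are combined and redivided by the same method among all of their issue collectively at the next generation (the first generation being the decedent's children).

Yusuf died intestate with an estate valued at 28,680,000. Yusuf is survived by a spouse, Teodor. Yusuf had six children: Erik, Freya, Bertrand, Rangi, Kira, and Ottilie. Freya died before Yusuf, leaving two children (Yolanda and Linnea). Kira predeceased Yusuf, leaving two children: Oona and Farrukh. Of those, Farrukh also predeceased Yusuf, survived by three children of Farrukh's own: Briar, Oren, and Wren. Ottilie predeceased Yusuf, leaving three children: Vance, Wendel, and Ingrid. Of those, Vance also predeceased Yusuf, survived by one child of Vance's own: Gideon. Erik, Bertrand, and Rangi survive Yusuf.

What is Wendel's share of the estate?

Teodor first takes 120,000, leaving a balance of 28,560,000. Teodor then takes three-eighths of the balance (10,710,000), for a total of 10,830,000. The remaining 17,850,000 passes to the descendants.
The descendants' portion (17,850,000) is divided at the children's generation into 6 shares of 2,975,000. Erik, Bertrand, and Rangi each take 2,975,000. The 3 shares of the deceased (Freya, Kira, and Ottilie) are combined into a pool of 8,925,000.
That pool (8,925,000) is divided at the grandchildren's generation into 7 shares of 1,275,000. Yolanda, Linnea, Oona, Wendel, and Ingrid each take 1,275,000. The 2 shares of the deceased (Farrukh and Vance) are combined into a pool of 2,550,000.
That pool (2,550,000) is divided at the great-grandchildren's generation equally among Briar, Oren, Wren, and Gideon: 637,500 each.

Wendel receives 1,275,000.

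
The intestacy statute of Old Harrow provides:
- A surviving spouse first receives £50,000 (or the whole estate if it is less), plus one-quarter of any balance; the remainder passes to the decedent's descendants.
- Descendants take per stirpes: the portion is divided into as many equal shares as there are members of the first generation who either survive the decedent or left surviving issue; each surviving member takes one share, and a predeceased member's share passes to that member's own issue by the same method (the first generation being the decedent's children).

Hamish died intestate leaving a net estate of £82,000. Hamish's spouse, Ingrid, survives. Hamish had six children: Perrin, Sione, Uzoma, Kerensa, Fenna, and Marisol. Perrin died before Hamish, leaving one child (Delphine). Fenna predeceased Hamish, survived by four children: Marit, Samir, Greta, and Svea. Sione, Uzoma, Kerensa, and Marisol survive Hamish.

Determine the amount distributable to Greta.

Ingrid first takes £50,000, leaving a balance of £32,000. Ingrid then takes one-quarter of the balance (£8,000), for a total of £58,000. The remaining £24,000 passes to the descendants.
The descendants' portion (£24,000) is divided into 6 shares of £4,000: Sione, Uzoma, Kerensa, and Marisol each take £4,000; Perrin's £4,000 share passes to Perrin's issue; Fenna's £4,000 share passes to Fenna's issue.
Perrin's share (£4,000) passes entirely to Delphine.
Fenna's share (£4,000) is divided into 4 shares of £1,000: Marit, Samir, Greta, and Svea each take £1,000.

Greta receives £1,000.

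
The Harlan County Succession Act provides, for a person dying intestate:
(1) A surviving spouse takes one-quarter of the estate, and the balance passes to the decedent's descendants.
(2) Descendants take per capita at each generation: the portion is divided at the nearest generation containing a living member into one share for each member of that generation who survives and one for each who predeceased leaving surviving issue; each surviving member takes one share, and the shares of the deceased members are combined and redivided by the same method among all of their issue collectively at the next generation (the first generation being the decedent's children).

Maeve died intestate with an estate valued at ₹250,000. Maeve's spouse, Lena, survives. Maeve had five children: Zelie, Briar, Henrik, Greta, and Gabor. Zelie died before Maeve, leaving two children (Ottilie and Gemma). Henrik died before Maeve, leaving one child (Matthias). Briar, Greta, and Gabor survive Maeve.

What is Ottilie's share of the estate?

Ottilie receives ₹25,000.

Lena takes one-quarter of ₹250,000 = ₹62,500. The remaining ₹187,500 passes to the descendants.
The descendants' portion (₹187,500) is divided at the children's generation into 5 shares of ₹37,500. Briar, Greta, and Gabor each take ₹37,500. The 2 shares of the deceased (Zelie and Henrik) are combined into a pool of ₹75,000.
That pool (₹75,000) is divided at the grandchildren's generation equally among Ottilie, Gemma, and Matthias: ₹25,000 each.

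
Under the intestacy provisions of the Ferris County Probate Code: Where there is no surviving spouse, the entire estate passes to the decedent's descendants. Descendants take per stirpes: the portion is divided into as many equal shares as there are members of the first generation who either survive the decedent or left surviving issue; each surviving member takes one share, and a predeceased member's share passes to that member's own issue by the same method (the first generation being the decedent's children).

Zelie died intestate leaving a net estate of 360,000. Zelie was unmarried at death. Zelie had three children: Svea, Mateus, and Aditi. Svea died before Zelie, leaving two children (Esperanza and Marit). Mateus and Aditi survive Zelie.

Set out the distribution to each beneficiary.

The entire 360,000 passes to the descendants.
That amount (360,000) is divided into 3 shares of 120,000: Mateus and Aditi each take 120,000; Svea's 120,000 share passes to Svea's issue.
Svea's share (120,000) is divided into 2 shares of 60,000: Esperanza and Marit each take 60,000.

Esperanza: 60,000; Marit: 60,000; Mateus: 120,000; Aditi: 120,000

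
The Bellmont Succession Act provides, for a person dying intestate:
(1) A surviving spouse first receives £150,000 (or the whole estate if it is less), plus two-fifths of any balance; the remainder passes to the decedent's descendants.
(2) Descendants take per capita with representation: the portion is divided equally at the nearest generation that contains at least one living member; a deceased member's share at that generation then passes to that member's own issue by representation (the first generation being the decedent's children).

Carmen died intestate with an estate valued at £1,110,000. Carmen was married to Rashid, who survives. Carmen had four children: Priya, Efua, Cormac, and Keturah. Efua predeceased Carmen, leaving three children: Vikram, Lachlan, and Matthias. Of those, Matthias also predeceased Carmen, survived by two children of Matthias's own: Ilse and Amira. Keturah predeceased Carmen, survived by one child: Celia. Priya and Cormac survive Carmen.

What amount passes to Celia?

Rashid first takes £150,000, leaving a balance of £960,000. Rashid then takes two-fifths of the balance (£384,000), for a total of £534,000. The remaining £576,000 passes to the descendants.
The descendants' portion (£576,000) is divided into 4 shares of £144,000: Priya and Cormac each take £144,000; Efua's £144,000 share passes to Efua's issue; Keturah's £144,000 share passes to Keturah's issue.
Efua's share (£144,000) is divided into 3 shares of £48,000: Vikram and Lachlan each take £48,000; Matthias's £48,000 share passes to Matthias's issue.
Matthias's share (£48,000) is divided into 2 shares of £24,000: Ilse and Amira each take £24,000.
Keturah's share (£144,000) passes entirely to Celia.

Celia receives £144,000.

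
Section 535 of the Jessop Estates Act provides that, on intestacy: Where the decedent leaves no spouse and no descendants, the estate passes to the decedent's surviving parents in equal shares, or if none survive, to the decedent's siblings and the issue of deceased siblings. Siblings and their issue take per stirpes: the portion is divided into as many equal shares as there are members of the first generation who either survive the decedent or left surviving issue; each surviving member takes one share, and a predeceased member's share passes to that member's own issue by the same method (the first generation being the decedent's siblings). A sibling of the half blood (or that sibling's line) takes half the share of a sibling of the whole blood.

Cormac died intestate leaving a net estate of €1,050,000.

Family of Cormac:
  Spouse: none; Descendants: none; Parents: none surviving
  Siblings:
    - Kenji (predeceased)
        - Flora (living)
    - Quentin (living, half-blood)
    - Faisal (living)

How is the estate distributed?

The entire €1,050,000 passes to the siblings and their issue.
Counting each half-blood sibling's line as half a unit, there are 5/2 units in €1,050,000, so one unit is €420,000. Whole-blood lines (Kenji and Faisal) take €420,000 each; half-blood lines (Quentin) take €210,000 each.
Kenji's share (€420,000) passes entirely to Flora.

Flora: €420,000; Quentin: €210,000; Faisal: €420,000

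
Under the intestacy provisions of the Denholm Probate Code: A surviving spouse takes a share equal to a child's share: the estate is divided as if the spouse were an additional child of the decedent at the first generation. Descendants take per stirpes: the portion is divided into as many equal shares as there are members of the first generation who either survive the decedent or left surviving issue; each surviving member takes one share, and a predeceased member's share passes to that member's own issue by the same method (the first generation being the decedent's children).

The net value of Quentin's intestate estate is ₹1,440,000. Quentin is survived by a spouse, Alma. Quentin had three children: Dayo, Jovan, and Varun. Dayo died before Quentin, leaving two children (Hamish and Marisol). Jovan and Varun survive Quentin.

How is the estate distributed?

The spouse counts as an additional share at the children's level, so there are 4 primary shares of ₹360,000. Alma takes one such share (₹360,000).
The children's combined portion (₹1,080,000) is divided into 3 shares of ₹360,000: Jovan and Varun each take ₹360,000; Dayo's ₹360,000 share passes to Dayo's issue.
Dayo's share (₹360,000) is divided into 2 shares of ₹180,000: Hamish and Marisol each take ₹180,000.

Alma: ₹360,000; Hamish: ₹180,000; Marisol: ₹180,000; Jovan: ₹360,000; Varun: ₹360,000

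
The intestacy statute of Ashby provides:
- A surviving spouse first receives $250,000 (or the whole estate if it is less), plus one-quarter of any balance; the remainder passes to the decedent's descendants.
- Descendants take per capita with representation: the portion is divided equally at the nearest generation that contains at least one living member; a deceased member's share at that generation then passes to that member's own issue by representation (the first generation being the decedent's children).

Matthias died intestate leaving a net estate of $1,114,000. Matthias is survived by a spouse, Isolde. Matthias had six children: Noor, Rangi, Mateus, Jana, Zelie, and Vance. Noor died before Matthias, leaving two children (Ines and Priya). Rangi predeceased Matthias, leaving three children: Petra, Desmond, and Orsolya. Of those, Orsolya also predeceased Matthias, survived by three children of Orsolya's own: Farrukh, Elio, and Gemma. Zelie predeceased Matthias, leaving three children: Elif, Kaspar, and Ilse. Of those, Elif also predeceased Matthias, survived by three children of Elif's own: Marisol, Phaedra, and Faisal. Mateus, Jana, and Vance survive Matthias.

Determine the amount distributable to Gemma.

Gemma receives $12,000.

Isolde first takes $250,000, leaving a balance of $864,000. Isolde then takes one-quarter of the balance ($216,000), for a total of $466,000. The remaining $648,000 passes to the descendants.
The descendants' portion ($648,000) is divided into 6 shares of $108,000: Mateus, Jana, and Vance each take $108,000; Noor's $108,000 share passes to Noor's issue; Rangi's $108,000 share passes to Rangi's issue; Zelie's $108,000 share passes to Zelie's issue.
Noor's share ($108,000) is divided into 2 shares of $54,000: Ines and Priya each take $54,000.
Rangi's share ($108,000) is divided into 3 shares of $36,000: Petra and Desmond each take $36,000; Orsolya's $36,000 share passes to Orsolya's issue.
Orsolya's share ($36,000) is divided into 3 shares of $12,000: Farrukh, Elio, and Gemma each take $12,000.
Zelie's share ($108,000) is divided into 3 shares of $36,000: Kaspar and Ilse each take $36,000; Elif's $36,000 share passes to Elif's issue.
Elif's share ($36,000) is divided into 3 shares of $12,000: Marisol, Phaedra, and Faisal each take $12,000.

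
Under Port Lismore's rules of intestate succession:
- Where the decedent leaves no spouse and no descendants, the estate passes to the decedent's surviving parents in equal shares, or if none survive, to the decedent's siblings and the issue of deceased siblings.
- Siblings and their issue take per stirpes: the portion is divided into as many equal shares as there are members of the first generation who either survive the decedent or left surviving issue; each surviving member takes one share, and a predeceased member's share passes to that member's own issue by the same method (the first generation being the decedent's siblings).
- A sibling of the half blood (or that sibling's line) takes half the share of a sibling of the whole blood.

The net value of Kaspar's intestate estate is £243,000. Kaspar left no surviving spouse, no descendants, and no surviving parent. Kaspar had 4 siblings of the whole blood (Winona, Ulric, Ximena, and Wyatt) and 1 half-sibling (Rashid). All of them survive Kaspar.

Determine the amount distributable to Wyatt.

The entire £243,000 passes to the siblings and their issue.
Counting each half-blood sibling's line as half a unit, there are 9/2 units in £243,000, so one unit is £54,000. Whole-blood lines (Winona, Ulric, Ximena, and Wyatt) take £54,000 each; half-blood lines (Rashid) take £27,000 each.

Wyatt receives £54,000.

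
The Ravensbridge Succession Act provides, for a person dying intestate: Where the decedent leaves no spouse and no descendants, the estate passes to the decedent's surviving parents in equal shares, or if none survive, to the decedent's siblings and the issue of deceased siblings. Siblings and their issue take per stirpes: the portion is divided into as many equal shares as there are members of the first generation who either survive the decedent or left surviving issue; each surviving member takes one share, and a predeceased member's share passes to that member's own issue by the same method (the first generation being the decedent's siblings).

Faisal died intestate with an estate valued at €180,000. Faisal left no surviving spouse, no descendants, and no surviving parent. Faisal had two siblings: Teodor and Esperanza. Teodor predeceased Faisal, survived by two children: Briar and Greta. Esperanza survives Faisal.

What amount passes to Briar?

The entire €180,000 passes to the siblings and their issue.
That amount (€180,000) is divided into 2 shares of €90,000: Esperanza takes €90,000; Teodor's €90,000 share passes to Teodor's issue.
Teodor's share (€90,000) is divided into 2 shares of €45,000: Briar and Greta each take €45,000.

Briar receives €45,000.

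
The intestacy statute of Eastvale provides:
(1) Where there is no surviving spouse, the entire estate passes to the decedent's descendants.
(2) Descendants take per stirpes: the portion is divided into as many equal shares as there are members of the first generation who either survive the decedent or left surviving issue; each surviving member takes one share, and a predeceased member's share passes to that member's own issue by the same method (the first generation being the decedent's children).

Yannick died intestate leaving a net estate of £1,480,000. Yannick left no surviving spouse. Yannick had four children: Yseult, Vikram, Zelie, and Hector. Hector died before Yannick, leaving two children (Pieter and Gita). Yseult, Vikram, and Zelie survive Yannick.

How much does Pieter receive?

Pieter receives £185,000.

The entire £1,480,000 passes to the descendants.
That amount (£1,480,000) is divided into 4 shares of £370,000: Yseult, Vikram, and Zelie each take £370,000; Hector's £370,000 share passes to Hector's issue.
Hector's share (£370,000) is divided into 2 shares of £185,000: Pieter and Gita each take £185,000.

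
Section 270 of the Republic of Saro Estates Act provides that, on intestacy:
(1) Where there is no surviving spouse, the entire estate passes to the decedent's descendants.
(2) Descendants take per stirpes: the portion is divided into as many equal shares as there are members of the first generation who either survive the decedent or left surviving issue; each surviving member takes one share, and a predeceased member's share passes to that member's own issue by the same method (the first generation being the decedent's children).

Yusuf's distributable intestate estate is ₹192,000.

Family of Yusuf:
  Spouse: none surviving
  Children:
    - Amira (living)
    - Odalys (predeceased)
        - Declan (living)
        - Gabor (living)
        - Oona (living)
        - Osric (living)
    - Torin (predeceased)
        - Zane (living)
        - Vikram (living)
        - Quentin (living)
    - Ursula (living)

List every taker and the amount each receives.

The entire ₹192,000 passes to the descendants.
That amount (₹192,000) is divided into 4 shares of ₹48,000: Amira and Ursula each take ₹48,000; Odalys's ₹48,000 share passes to Odalys's issue; Torin's ₹48,000 share passes to Torin's issue.
Odalys's share (₹48,000) is divided into 4 shares of ₹12,000: Declan, Gabor, Oona, and Osric each take ₹12,000.
Torin's share (₹48,000) is divided into 3 shares of ₹16,000: Zane, Vikram, and Quentin each take ₹16,000.

Amira: ₹48,000; Declan: ₹12,000; Gabor: ₹12,000; Oona: ₹12,000; Osric: ₹12,000; Zane: ₹16,000; Vikram: ₹16,000; Quentin: ₹16,000; Ursula: ₹48,000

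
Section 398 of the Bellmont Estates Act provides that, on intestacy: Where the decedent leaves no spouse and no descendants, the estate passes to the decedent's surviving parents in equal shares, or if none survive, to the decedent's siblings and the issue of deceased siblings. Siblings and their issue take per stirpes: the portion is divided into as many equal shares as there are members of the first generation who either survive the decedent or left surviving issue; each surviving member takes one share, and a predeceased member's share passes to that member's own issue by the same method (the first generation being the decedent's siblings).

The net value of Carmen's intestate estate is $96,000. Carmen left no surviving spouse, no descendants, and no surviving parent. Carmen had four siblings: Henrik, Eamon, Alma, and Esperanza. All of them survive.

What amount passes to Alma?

The entire $96,000 passes to the siblings and their issue.
That amount ($96,000) is divided into 4 shares of $24,000: Henrik, Eamon, Alma, and Esperanza each take $24,000.

Alma receives $24,000.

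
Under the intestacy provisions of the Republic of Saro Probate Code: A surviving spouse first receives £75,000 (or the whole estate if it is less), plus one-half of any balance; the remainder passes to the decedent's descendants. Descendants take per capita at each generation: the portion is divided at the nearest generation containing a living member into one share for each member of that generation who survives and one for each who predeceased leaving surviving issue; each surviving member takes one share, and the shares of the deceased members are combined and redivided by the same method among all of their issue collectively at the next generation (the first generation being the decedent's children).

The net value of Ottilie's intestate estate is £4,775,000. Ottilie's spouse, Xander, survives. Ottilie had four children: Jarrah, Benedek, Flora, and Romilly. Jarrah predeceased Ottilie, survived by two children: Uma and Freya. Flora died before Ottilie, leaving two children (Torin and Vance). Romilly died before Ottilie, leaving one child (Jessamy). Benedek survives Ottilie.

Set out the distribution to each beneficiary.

Xander: £2,425,000; Uma: £352,500; Freya: £352,500; Benedek: £587,500; Torin: £352,500; Vance: £352,500; Jessamy: £352,500

Xander first takes £75,000, leaving a balance of £4,700,000. Xander then takes one-half of the balance (£2,350,000), for a total of £2,425,000. The remaining £2,350,000 passes to the descendants.
The descendants' portion (£2,350,000) is divided at the children's generation into 4 shares of £587,500. Benedek takes £587,500. The 3 shares of the deceased (Jarrah, Flora, and Romilly) are combined into a pool of £1,762,500.
That pool (£1,762,500) is divided at the grandchildren's generation equally among Uma, Freya, Torin, Vance, and Jessamy: £352,500 each.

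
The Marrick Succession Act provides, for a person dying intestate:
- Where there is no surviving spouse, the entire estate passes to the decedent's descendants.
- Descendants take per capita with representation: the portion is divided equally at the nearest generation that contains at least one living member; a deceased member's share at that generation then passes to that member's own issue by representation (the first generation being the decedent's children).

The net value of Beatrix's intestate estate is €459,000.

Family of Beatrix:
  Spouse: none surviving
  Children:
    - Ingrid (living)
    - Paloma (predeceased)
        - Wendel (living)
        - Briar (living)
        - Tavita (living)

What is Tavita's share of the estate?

The entire €459,000 passes to the descendants.
That amount (€459,000) is divided into 2 shares of €229,500: Ingrid takes €229,500; Paloma's €229,500 share passes to Paloma's issue.
Paloma's share (€229,500) is divided into 3 shares of €76,500: Wendel, Briar, and Tavita each take €76,500.

Tavita receives €76,500.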